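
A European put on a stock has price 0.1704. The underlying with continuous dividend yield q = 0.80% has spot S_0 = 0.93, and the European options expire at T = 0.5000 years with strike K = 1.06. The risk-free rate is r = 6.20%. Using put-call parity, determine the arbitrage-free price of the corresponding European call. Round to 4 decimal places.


Put-call parity: C - P = S_0 * exp(-qT) - K * exp(-rT).
S_0 * exp(-qT) = 0.9300 * 0.99600799 = 0.92628743
K * exp(-rT) = 1.0600 * 0.96947557 = 1.02764411
C = P + S*exp(-qT) - K*exp(-rT)
C = 0.1704 + 0.92628743 - 1.02764411 = 0.0690

Answer: Call price = 0.0690


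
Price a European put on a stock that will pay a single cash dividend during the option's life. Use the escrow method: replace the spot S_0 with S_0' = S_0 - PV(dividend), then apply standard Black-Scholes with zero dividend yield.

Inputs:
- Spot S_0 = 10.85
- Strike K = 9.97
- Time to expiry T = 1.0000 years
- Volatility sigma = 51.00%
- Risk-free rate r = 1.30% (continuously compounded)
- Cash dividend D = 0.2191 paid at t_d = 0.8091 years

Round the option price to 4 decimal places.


Answer: Price = 1.6877

Derivation:
PV(D) = D * exp(-r * t_d) = 0.2191 * 0.98953682 = 0.21680752
S_0' = S_0 - PV(D) = 10.8500 - 0.21680752 = 10.63319248
d1 = (ln(S_0'/K) + (r + sigma^2/2)*T) / (sigma*sqrt(T)) = 0.40676449
d2 = d1 - sigma*sqrt(T) = -0.10323551
exp(-rT) = 0.98708414
N(-d1) = 0.34209048; N(-d2) = 0.54111197
P = K * exp(-rT) * N(-d2) - S_0' * N(-d1) = 9.9700 * 0.98708414 * 0.54111197 - 10.63319248 * 0.34209048 = 1.6877


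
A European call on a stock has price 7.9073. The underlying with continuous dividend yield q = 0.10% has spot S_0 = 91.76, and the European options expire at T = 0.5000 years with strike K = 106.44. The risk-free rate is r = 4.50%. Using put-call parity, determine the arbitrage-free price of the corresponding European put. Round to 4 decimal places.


Put-call parity: C - P = S_0 * exp(-qT) - K * exp(-rT).
S_0 * exp(-qT) = 91.7600 * 0.99950012 = 91.71413147
K * exp(-rT) = 106.4400 * 0.97775124 = 104.07184169
P = C - S*exp(-qT) + K*exp(-rT)
P = 7.9073 - 91.71413147 + 104.07184169 = 20.2650

Answer: Put price = 20.2650


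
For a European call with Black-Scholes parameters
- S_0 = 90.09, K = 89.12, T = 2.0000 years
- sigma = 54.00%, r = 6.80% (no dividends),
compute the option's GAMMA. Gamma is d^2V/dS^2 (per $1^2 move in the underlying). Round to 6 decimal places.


Answer: Gamma = 0.004918

Derivation:
d1 = 0.5740992027; d2 = -0.1895761209
phi(d1) = 0.3383300162; exp(-qT) = 1.0000000000; exp(-rT) = 0.8728426325
Gamma = exp(-qT) * phi(d1) / (S * sigma * sqrt(T)) = 1.0000000000 * 0.3383300162 / (90.0900 * 0.5400 * 1.4142135624) = 0.004918


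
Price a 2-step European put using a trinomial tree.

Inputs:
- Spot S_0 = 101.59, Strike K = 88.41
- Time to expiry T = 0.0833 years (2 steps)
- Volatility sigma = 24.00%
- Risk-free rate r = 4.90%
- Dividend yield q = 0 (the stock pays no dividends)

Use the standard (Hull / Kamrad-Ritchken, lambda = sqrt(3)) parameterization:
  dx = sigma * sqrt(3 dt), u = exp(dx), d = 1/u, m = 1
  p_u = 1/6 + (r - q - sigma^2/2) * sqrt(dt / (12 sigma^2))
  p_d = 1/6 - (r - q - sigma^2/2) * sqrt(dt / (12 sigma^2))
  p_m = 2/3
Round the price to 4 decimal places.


dt = T/N = 0.041650; dx = sigma*sqrt(3*dt) = 0.084836
u = exp(dx) = 1.088538; d = 1/u = 0.918663
p_u = 0.171625, p_m = 0.666667, p_d = 0.161708
Discount per step: exp(-r*dt) = 0.997961
Stock lattice S(k, j) with j the centered position index:
  k=0: S(0,+0) = 101.5900
  k=1: S(1,-1) = 93.3270; S(1,+0) = 101.5900; S(1,+1) = 110.5846
  k=2: S(2,-2) = 85.7361; S(2,-1) = 93.3270; S(2,+0) = 101.5900; S(2,+1) = 110.5846; S(2,+2) = 120.3756
Terminal payoffs V(N, j) = max(K - S_T, 0):
  V(2,-2) = 2.673947; V(2,-1) = 0.000000; V(2,+0) = 0.000000; V(2,+1) = 0.000000; V(2,+2) = 0.000000
Backward induction: V(k, j) = exp(-r*dt) * [p_u * V(k+1, j+1) + p_m * V(k+1, j) + p_d * V(k+1, j-1)]
  V(1,-1) = exp(-r*dt) * [p_u*0.000000 + p_m*0.000000 + p_d*2.673947] = 0.431517
  V(1,+0) = exp(-r*dt) * [p_u*0.000000 + p_m*0.000000 + p_d*0.000000] = 0.000000
  V(1,+1) = exp(-r*dt) * [p_u*0.000000 + p_m*0.000000 + p_d*0.000000] = 0.000000
  V(0,+0) = exp(-r*dt) * [p_u*0.000000 + p_m*0.000000 + p_d*0.431517] = 0.069638

Answer: Price = V(0,0) = 0.0696


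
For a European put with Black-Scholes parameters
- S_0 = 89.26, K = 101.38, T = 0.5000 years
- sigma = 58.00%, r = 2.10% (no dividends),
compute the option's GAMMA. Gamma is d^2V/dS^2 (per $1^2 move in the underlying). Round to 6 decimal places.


Answer: Gamma = 0.010863

Derivation:
d1 = -0.0797869395; d2 = -0.4899088725
phi(d1) = 0.3976744747; exp(-qT) = 1.0000000000; exp(-rT) = 0.9895549326
Gamma = exp(-qT) * phi(d1) / (S * sigma * sqrt(T)) = 1.0000000000 * 0.3976744747 / (89.2600 * 0.5800 * 0.7071067812) = 0.010863


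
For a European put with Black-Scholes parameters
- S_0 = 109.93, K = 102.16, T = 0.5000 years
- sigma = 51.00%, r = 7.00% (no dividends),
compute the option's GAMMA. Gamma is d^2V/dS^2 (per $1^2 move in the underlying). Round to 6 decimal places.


d1 = 0.4806345877; d2 = 0.1200101293
phi(d1) = 0.3554241775; exp(-qT) = 1.0000000000; exp(-rT) = 0.9656054163
Gamma = exp(-qT) * phi(d1) / (S * sigma * sqrt(T)) = 1.0000000000 * 0.3554241775 / (109.9300 * 0.5100 * 0.7071067812) = 0.008966

Answer: Gamma = 0.008966


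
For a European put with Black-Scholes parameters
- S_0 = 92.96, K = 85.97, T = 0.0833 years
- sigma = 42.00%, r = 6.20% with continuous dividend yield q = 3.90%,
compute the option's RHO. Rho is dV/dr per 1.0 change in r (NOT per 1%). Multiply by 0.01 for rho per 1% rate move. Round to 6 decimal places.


d1 = 0.7212865528; d2 = 0.6000672474
phi(d1) = 0.3075659698; exp(-qT) = 0.9967565713; exp(-rT) = 0.9948487136
N(-d2) = 0.2742307097
Rho = -K*T*exp(-rT)*N(-d2) = -85.9700 * 0.0833 * 0.9948487136 * 0.2742307097 = -1.953732

Answer: Rho = -1.953732


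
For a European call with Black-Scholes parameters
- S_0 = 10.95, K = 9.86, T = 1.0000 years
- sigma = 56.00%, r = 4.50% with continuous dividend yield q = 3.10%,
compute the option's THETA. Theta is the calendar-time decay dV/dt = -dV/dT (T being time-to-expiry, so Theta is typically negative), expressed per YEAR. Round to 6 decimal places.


Answer: Theta = -1.024500

Derivation:
d1 = 0.4922380137; d2 = -0.0677619863
phi(d1) = 0.3534236980; exp(-qT) = 0.9694755731; exp(-rT) = 0.9559974818
Theta = -S*exp(-qT)*phi(d1)*sigma/(2*sqrt(T)) - r*K*exp(-rT)*N(d2) + q*S*exp(-qT)*N(d1)
N(d1) = 0.6887244528; N(d2) = 0.4729875523; sqrt(T) = 1.0000000000
Term 1 = -10.9500 * 0.9694755731 * 0.3534236980 * 0.5600 / (2 * 1.0000000000) = -1.0505208789
Term 2 = -0.0450 * 9.8600 * 0.9559974818 * 0.4729875523 = -0.2006300071
Term 3 = 0.0310 * 10.9500 * 0.9694755731 * 0.6887244528 = 0.2266512856
Theta = -1.0505208789 + (-0.2006300071) + (0.2266512856) = -1.024500


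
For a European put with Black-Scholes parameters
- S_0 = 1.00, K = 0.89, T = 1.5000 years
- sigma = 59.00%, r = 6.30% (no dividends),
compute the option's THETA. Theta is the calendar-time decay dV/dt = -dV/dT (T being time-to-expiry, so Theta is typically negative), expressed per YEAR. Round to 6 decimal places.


Answer: Theta = -0.050708

Derivation:
d1 = 0.6533478547; d2 = -0.0692516194
phi(d1) = 0.3222684958; exp(-qT) = 1.0000000000; exp(-rT) = 0.9098277346
Theta = -S*exp(-qT)*phi(d1)*sigma/(2*sqrt(T)) + r*K*exp(-rT)*N(-d2) - q*S*exp(-qT)*N(-d1)
N(-d1) = 0.2567660239; N(-d2) = 0.5276053323; sqrt(T) = 1.2247448714
Term 1 = -1.0000 * 1.0000000000 * 0.3222684958 * 0.5900 / (2 * 1.2247448714) = -0.0776236819
Term 2 = 0.0630 * 0.8900 * 0.9098277346 * 0.5276053323 = 0.0269152801
Term 3 = 0 (no dividend yield, q = 0)
Theta = -0.0776236819 + (0.0269152801) + (0.0000000000) = -0.050708


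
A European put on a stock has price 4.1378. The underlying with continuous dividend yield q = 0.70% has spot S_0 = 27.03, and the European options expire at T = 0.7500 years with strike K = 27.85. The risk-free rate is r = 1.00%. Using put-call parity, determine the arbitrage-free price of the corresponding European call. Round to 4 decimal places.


Answer: Call price = 3.3844

Derivation:
Put-call parity: C - P = S_0 * exp(-qT) - K * exp(-rT).
S_0 * exp(-qT) = 27.0300 * 0.99476376 = 26.88846436
K * exp(-rT) = 27.8500 * 0.99252805 = 27.64190633
C = P + S*exp(-qT) - K*exp(-rT)
C = 4.1378 + 26.88846436 - 27.64190633 = 3.3844


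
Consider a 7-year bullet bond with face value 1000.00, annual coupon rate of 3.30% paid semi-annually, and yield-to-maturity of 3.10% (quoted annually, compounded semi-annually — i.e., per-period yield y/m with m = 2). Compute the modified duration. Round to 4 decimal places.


Answer: Modified duration = 6.2162

Derivation:
Coupon per period c = face * coupon_rate / m = 16.500000
Periods per year m = 2; per-period yield y/m = 0.015500
Number of cashflows N = 14
Cashflows (t years, CF_t, discount factor 1/(1+y/m)^(m*t), PV):
  t = 0.5000: CF_t = 16.500000, DF = 0.984737, PV = 16.248154
  t = 1.0000: CF_t = 16.500000, DF = 0.969706, PV = 16.000151
  t = 1.5000: CF_t = 16.500000, DF = 0.954905, PV = 15.755934
  t = 2.0000: CF_t = 16.500000, DF = 0.940330, PV = 15.515445
  t = 2.5000: CF_t = 16.500000, DF = 0.925977, PV = 15.278626
  t = 3.0000: CF_t = 16.500000, DF = 0.911844, PV = 15.045422
  t = 3.5000: CF_t = 16.500000, DF = 0.897926, PV = 14.815778
  t = 4.0000: CF_t = 16.500000, DF = 0.884220, PV = 14.589638
  t = 4.5000: CF_t = 16.500000, DF = 0.870724, PV = 14.366950
  t = 5.0000: CF_t = 16.500000, DF = 0.857434, PV = 14.147662
  t = 5.5000: CF_t = 16.500000, DF = 0.844347, PV = 13.931720
  t = 6.0000: CF_t = 16.500000, DF = 0.831459, PV = 13.719074
  t = 6.5000: CF_t = 16.500000, DF = 0.818768, PV = 13.509674
  t = 7.0000: CF_t = 1016.500000, DF = 0.806271, PV = 819.574419
Price P = sum_t PV_t = 1012.498648
First compute Macaulay numerator sum_t t * PV_t:
  t * PV_t at t = 0.5000: 8.124077
  t * PV_t at t = 1.0000: 16.000151
  t * PV_t at t = 1.5000: 23.633901
  t * PV_t at t = 2.0000: 31.030890
  t * PV_t at t = 2.5000: 38.196565
  t * PV_t at t = 3.0000: 45.136266
  t * PV_t at t = 3.5000: 51.855222
  t * PV_t at t = 4.0000: 58.358553
  t * PV_t at t = 4.5000: 64.651277
  t * PV_t at t = 5.0000: 70.738309
  t * PV_t at t = 5.5000: 76.624460
  t * PV_t at t = 6.0000: 82.314446
  t * PV_t at t = 6.5000: 87.812884
  t * PV_t at t = 7.0000: 5737.020934
Macaulay duration D = 6391.497936 / 1012.498648 = 6.312599
Modified duration = D / (1 + y/m) = 6.312599 / (1 + 0.015500) = 6.216247


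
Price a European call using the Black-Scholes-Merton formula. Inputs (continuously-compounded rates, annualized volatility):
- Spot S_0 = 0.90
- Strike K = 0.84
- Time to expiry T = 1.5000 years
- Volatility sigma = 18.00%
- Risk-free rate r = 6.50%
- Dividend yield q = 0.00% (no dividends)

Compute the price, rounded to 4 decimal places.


Answer: Price = 0.1617

Derivation:
d1 = (ln(S/K) + (r - q + 0.5*sigma^2) * T) / (sigma * sqrt(T)) = 0.86545404
d2 = d1 - sigma * sqrt(T) = 0.64499996
exp(-rT) = 0.90710234; exp(-qT) = 1.00000000
C = S_0 * exp(-qT) * N(d1) - K * exp(-rT) * N(d2)
N(d1) = 0.80660518; N(d2) = 0.74053640
C = 0.9000 * 1.00000000 * 0.80660518 - 0.8400 * 0.90710234 * 0.74053640 = 0.1617


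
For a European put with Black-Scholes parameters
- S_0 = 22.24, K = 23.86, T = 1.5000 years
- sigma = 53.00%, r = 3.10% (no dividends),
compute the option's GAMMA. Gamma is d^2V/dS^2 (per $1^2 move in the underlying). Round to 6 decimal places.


Answer: Gamma = 0.026513

Derivation:
d1 = 0.2878752078; d2 = -0.3612395740
phi(d1) = 0.3827494808; exp(-qT) = 1.0000000000; exp(-rT) = 0.9545645606
Gamma = exp(-qT) * phi(d1) / (S * sigma * sqrt(T)) = 1.0000000000 * 0.3827494808 / (22.2400 * 0.5300 * 1.2247448714) = 0.026513


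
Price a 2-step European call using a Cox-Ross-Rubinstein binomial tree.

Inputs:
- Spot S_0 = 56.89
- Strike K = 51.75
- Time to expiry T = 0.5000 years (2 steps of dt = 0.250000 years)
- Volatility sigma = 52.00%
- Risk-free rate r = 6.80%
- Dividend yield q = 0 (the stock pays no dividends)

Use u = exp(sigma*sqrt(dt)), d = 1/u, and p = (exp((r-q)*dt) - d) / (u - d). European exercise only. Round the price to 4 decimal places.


dt = T/N = 0.250000
u = exp(sigma*sqrt(dt)) = 1.296930; d = 1/u = 0.771052
p = (exp((r-q)*dt) - d) / (u - d) = 0.467967
Discount per step: exp(-r*dt) = 0.983144
Stock lattice S(k, i) with i counting down-moves:
  k=0: S(0,0) = 56.8900
  k=1: S(1,0) = 73.7824; S(1,1) = 43.8651
  k=2: S(2,0) = 95.6906; S(2,1) = 56.8900; S(2,2) = 33.8223
Terminal payoffs V(N, i) = max(S_T - K, 0):
  V(2,0) = 43.940553; V(2,1) = 5.140000; V(2,2) = 0.000000
Backward induction: V(k, i) = exp(-r*dt) * [p * V(k+1, i) + (1-p) * V(k+1, i+1)].
  V(1,0) = exp(-r*dt) * [p*43.940553 + (1-p)*5.140000] = 22.904667
  V(1,1) = exp(-r*dt) * [p*5.140000 + (1-p)*0.000000] = 2.364805
  V(0,0) = exp(-r*dt) * [p*22.904667 + (1-p)*2.364805] = 11.774896

Answer: Price = V(0,0) = 11.7749


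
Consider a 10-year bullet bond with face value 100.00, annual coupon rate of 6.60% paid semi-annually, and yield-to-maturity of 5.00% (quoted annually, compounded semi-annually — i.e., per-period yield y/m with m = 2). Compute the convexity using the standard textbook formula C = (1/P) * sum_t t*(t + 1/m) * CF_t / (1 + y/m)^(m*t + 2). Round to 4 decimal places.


Answer: Convexity = 69.0602

Derivation:
Coupon per period c = face * coupon_rate / m = 3.300000
Periods per year m = 2; per-period yield y/m = 0.025000
Number of cashflows N = 20
Cashflows (t years, CF_t, discount factor 1/(1+y/m)^(m*t), PV):
  t = 0.5000: CF_t = 3.300000, DF = 0.975610, PV = 3.219512
  t = 1.0000: CF_t = 3.300000, DF = 0.951814, PV = 3.140988
  t = 1.5000: CF_t = 3.300000, DF = 0.928599, PV = 3.064378
  t = 2.0000: CF_t = 3.300000, DF = 0.905951, PV = 2.989637
  t = 2.5000: CF_t = 3.300000, DF = 0.883854, PV = 2.916719
  t = 3.0000: CF_t = 3.300000, DF = 0.862297, PV = 2.845580
  t = 3.5000: CF_t = 3.300000, DF = 0.841265, PV = 2.776175
  t = 4.0000: CF_t = 3.300000, DF = 0.820747, PV = 2.708464
  t = 4.5000: CF_t = 3.300000, DF = 0.800728, PV = 2.642404
  t = 5.0000: CF_t = 3.300000, DF = 0.781198, PV = 2.577955
  t = 5.5000: CF_t = 3.300000, DF = 0.762145, PV = 2.515078
  t = 6.0000: CF_t = 3.300000, DF = 0.743556, PV = 2.453734
  t = 6.5000: CF_t = 3.300000, DF = 0.725420, PV = 2.393887
  t = 7.0000: CF_t = 3.300000, DF = 0.707727, PV = 2.335500
  t = 7.5000: CF_t = 3.300000, DF = 0.690466, PV = 2.278536
  t = 8.0000: CF_t = 3.300000, DF = 0.673625, PV = 2.222962
  t = 8.5000: CF_t = 3.300000, DF = 0.657195, PV = 2.168744
  t = 9.0000: CF_t = 3.300000, DF = 0.641166, PV = 2.115848
  t = 9.5000: CF_t = 3.300000, DF = 0.625528, PV = 2.064241
  t = 10.0000: CF_t = 103.300000, DF = 0.610271, PV = 63.040988
Price P = sum_t PV_t = 112.471330
Convexity numerator sum_t t*(t + 1/m) * CF_t / (1+y/m)^(m*t + 2):
  t = 0.5000: term = 1.532189
  t = 1.0000: term = 4.484456
  t = 1.5000: term = 8.750157
  t = 2.0000: term = 14.227898
  t = 2.5000: term = 20.821315
  t = 3.0000: term = 28.438869
  t = 3.5000: term = 36.993650
  t = 4.0000: term = 46.403185
  t = 4.5000: term = 56.589250
  t = 5.0000: term = 67.477697
  t = 5.5000: term = 78.998279
  t = 6.0000: term = 91.084490
  t = 6.5000: term = 103.673403
  t = 7.0000: term = 116.705520
  t = 7.5000: term = 130.124621
  t = 8.0000: term = 143.877630
  t = 8.5000: term = 157.914472
  t = 9.0000: term = 172.187947
  t = 9.5000: term = 186.653601
  t = 10.0000: term = 6300.348632
Convexity = (1/P) * sum = 7767.287260 / 112.471330 = 69.060153


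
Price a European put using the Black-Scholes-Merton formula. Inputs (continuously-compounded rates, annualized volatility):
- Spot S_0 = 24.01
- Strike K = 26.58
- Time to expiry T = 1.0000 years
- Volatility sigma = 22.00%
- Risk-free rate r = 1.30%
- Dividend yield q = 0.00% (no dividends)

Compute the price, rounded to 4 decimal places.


d1 = (ln(S/K) + (r - q + 0.5*sigma^2) * T) / (sigma * sqrt(T)) = -0.29313020
d2 = d1 - sigma * sqrt(T) = -0.51313020
exp(-rT) = 0.98708414; exp(-qT) = 1.00000000
P = K * exp(-rT) * N(-d2) - S_0 * exp(-qT) * N(-d1)
N(-d1) = 0.61528868; N(-d2) = 0.69606987
P = 26.5800 * 0.98708414 * 0.69606987 - 24.0100 * 1.00000000 * 0.61528868 = 3.4895

Answer: Price = 3.4895


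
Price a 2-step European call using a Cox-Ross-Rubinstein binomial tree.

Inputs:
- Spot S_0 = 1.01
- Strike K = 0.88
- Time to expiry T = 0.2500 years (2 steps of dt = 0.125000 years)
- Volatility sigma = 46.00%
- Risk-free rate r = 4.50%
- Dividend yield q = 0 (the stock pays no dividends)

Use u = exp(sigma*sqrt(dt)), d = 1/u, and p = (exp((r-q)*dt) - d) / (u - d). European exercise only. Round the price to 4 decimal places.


Answer: Price = V(0,0) = 0.1806

Derivation:
dt = T/N = 0.125000
u = exp(sigma*sqrt(dt)) = 1.176607; d = 1/u = 0.849902
p = (exp((r-q)*dt) - d) / (u - d) = 0.476697
Discount per step: exp(-r*dt) = 0.994391
Stock lattice S(k, i) with i counting down-moves:
  k=0: S(0,0) = 1.0100
  k=1: S(1,0) = 1.1884; S(1,1) = 0.8584
  k=2: S(2,0) = 1.3982; S(2,1) = 1.0100; S(2,2) = 0.7296
Terminal payoffs V(N, i) = max(S_T - K, 0):
  V(2,0) = 0.518247; V(2,1) = 0.130000; V(2,2) = 0.000000
Backward induction: V(k, i) = exp(-r*dt) * [p * V(k+1, i) + (1-p) * V(k+1, i+1)].
  V(1,0) = exp(-r*dt) * [p*0.518247 + (1-p)*0.130000] = 0.313309
  V(1,1) = exp(-r*dt) * [p*0.130000 + (1-p)*0.000000] = 0.061623
  V(0,0) = exp(-r*dt) * [p*0.313309 + (1-p)*0.061623] = 0.180582


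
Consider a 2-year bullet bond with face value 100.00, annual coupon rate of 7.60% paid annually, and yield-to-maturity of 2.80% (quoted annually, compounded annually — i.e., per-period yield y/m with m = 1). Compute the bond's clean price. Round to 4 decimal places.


Coupon per period c = face * coupon_rate / m = 7.600000
Periods per year m = 1; per-period yield y/m = 0.028000
Number of cashflows N = 2
Cashflows (t years, CF_t, discount factor 1/(1+y/m)^(m*t), PV):
  t = 1.0000: CF_t = 7.600000, DF = 0.972763, PV = 7.392996
  t = 2.0000: CF_t = 107.600000, DF = 0.946267, PV = 101.818347
Price P = sum_t PV_t = 109.211343

Answer: Price = 109.2113


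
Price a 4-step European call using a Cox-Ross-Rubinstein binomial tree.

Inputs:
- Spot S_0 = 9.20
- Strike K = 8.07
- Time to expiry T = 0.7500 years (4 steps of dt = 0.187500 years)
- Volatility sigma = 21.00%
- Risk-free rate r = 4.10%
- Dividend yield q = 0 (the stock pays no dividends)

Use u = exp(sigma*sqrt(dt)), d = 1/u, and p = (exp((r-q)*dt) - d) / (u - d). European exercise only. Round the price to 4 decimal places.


Answer: Price = V(0,0) = 1.5502

Derivation:
dt = T/N = 0.187500
u = exp(sigma*sqrt(dt)) = 1.095195; d = 1/u = 0.913079
p = (exp((r-q)*dt) - d) / (u - d) = 0.519657
Discount per step: exp(-r*dt) = 0.992342
Stock lattice S(k, i) with i counting down-moves:
  k=0: S(0,0) = 9.2000
  k=1: S(1,0) = 10.0758; S(1,1) = 8.4003
  k=2: S(2,0) = 11.0350; S(2,1) = 9.2000; S(2,2) = 7.6702
  k=3: S(3,0) = 12.0854; S(3,1) = 10.0758; S(3,2) = 8.4003; S(3,3) = 7.0035
  k=4: S(4,0) = 13.2359; S(4,1) = 11.0350; S(4,2) = 9.2000; S(4,3) = 7.6702; S(4,4) = 6.3947
Terminal payoffs V(N, i) = max(S_T - K, 0):
  V(4,0) = 5.165917; V(4,1) = 2.964964; V(4,2) = 1.130000; V(4,3) = 0.000000; V(4,4) = 0.000000
Backward induction: V(k, i) = exp(-r*dt) * [p * V(k+1, i) + (1-p) * V(k+1, i+1)].
  V(3,0) = exp(-r*dt) * [p*5.165917 + (1-p)*2.964964] = 4.077241
  V(3,1) = exp(-r*dt) * [p*2.964964 + (1-p)*1.130000] = 2.067597
  V(3,2) = exp(-r*dt) * [p*1.130000 + (1-p)*0.000000] = 0.582716
  V(3,3) = exp(-r*dt) * [p*0.000000 + (1-p)*0.000000] = 0.000000
  V(2,0) = exp(-r*dt) * [p*4.077241 + (1-p)*2.067597] = 3.088092
  V(2,1) = exp(-r*dt) * [p*2.067597 + (1-p)*0.582716] = 1.343973
  V(2,2) = exp(-r*dt) * [p*0.582716 + (1-p)*0.000000] = 0.300494
  V(1,0) = exp(-r*dt) * [p*3.088092 + (1-p)*1.343973] = 2.233084
  V(1,1) = exp(-r*dt) * [p*1.343973 + (1-p)*0.300494] = 0.836292
  V(0,0) = exp(-r*dt) * [p*2.233084 + (1-p)*0.836292] = 1.550182


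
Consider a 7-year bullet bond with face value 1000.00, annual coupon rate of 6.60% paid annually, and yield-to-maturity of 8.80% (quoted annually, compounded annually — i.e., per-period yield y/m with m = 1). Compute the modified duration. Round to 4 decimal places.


Answer: Modified duration = 5.2800

Derivation:
Coupon per period c = face * coupon_rate / m = 66.000000
Periods per year m = 1; per-period yield y/m = 0.088000
Number of cashflows N = 7
Cashflows (t years, CF_t, discount factor 1/(1+y/m)^(m*t), PV):
  t = 1.0000: CF_t = 66.000000, DF = 0.919118, PV = 60.661765
  t = 2.0000: CF_t = 66.000000, DF = 0.844777, PV = 55.755298
  t = 3.0000: CF_t = 66.000000, DF = 0.776450, PV = 51.245679
  t = 4.0000: CF_t = 66.000000, DF = 0.713649, PV = 47.100808
  t = 5.0000: CF_t = 66.000000, DF = 0.655927, PV = 43.291183
  t = 6.0000: CF_t = 66.000000, DF = 0.602874, PV = 39.789691
  t = 7.0000: CF_t = 1066.000000, DF = 0.554112, PV = 590.683633
Price P = sum_t PV_t = 888.528056
First compute Macaulay numerator sum_t t * PV_t:
  t * PV_t at t = 1.0000: 60.661765
  t * PV_t at t = 2.0000: 111.510597
  t * PV_t at t = 3.0000: 153.737036
  t * PV_t at t = 4.0000: 188.403231
  t * PV_t at t = 5.0000: 216.455917
  t * PV_t at t = 6.0000: 238.738144
  t * PV_t at t = 7.0000: 4134.785429
Macaulay duration D = 5104.292119 / 888.528056 = 5.744661
Modified duration = D / (1 + y/m) = 5.744661 / (1 + 0.088000) = 5.280019


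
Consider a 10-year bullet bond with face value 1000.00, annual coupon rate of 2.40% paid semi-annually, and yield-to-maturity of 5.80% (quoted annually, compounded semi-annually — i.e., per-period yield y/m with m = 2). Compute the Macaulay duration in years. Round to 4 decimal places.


Answer: Macaulay duration = 8.7363 years

Derivation:
Coupon per period c = face * coupon_rate / m = 12.000000
Periods per year m = 2; per-period yield y/m = 0.029000
Number of cashflows N = 20
Cashflows (t years, CF_t, discount factor 1/(1+y/m)^(m*t), PV):
  t = 0.5000: CF_t = 12.000000, DF = 0.971817, PV = 11.661808
  t = 1.0000: CF_t = 12.000000, DF = 0.944429, PV = 11.333146
  t = 1.5000: CF_t = 12.000000, DF = 0.917812, PV = 11.013748
  t = 2.0000: CF_t = 12.000000, DF = 0.891946, PV = 10.703350
  t = 2.5000: CF_t = 12.000000, DF = 0.866808, PV = 10.401701
  t = 3.0000: CF_t = 12.000000, DF = 0.842379, PV = 10.108553
  t = 3.5000: CF_t = 12.000000, DF = 0.818639, PV = 9.823667
  t = 4.0000: CF_t = 12.000000, DF = 0.795567, PV = 9.546809
  t = 4.5000: CF_t = 12.000000, DF = 0.773146, PV = 9.277754
  t = 5.0000: CF_t = 12.000000, DF = 0.751357, PV = 9.016282
  t = 5.5000: CF_t = 12.000000, DF = 0.730182, PV = 8.762179
  t = 6.0000: CF_t = 12.000000, DF = 0.709603, PV = 8.515237
  t = 6.5000: CF_t = 12.000000, DF = 0.689605, PV = 8.275255
  t = 7.0000: CF_t = 12.000000, DF = 0.670170, PV = 8.042036
  t = 7.5000: CF_t = 12.000000, DF = 0.651282, PV = 7.815389
  t = 8.0000: CF_t = 12.000000, DF = 0.632928, PV = 7.595131
  t = 8.5000: CF_t = 12.000000, DF = 0.615090, PV = 7.381079
  t = 9.0000: CF_t = 12.000000, DF = 0.597755, PV = 7.173061
  t = 9.5000: CF_t = 12.000000, DF = 0.580909, PV = 6.970904
  t = 10.0000: CF_t = 1012.000000, DF = 0.564537, PV = 571.311567
Price P = sum_t PV_t = 744.728658
Macaulay numerator sum_t t * PV_t:
  t * PV_t at t = 0.5000: 5.830904
  t * PV_t at t = 1.0000: 11.333146
  t * PV_t at t = 1.5000: 16.520621
  t * PV_t at t = 2.0000: 21.406701
  t * PV_t at t = 2.5000: 26.004253
  t * PV_t at t = 3.0000: 30.325659
  t * PV_t at t = 3.5000: 34.382834
  t * PV_t at t = 4.0000: 38.187237
  t * PV_t at t = 4.5000: 41.749895
  t * PV_t at t = 5.0000: 45.081411
  t * PV_t at t = 5.5000: 48.191985
  t * PV_t at t = 6.0000: 51.091423
  t * PV_t at t = 6.5000: 53.789156
  t * PV_t at t = 7.0000: 56.294250
  t * PV_t at t = 7.5000: 58.615421
  t * PV_t at t = 8.0000: 60.761045
  t * PV_t at t = 8.5000: 62.739175
  t * PV_t at t = 9.0000: 64.557545
  t * PV_t at t = 9.5000: 66.223592
  t * PV_t at t = 10.0000: 5713.115673
Macaulay duration D = (sum_t t * PV_t) / P = 6506.201927 / 744.728658 = 8.736339


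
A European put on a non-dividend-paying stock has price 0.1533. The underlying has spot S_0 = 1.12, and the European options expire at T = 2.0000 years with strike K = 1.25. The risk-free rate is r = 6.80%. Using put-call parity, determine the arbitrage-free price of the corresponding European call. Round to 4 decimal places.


Put-call parity: C - P = S_0 * exp(-qT) - K * exp(-rT).
S_0 * exp(-qT) = 1.1200 * 1.00000000 = 1.12000000
K * exp(-rT) = 1.2500 * 0.87284263 = 1.09105329
C = P + S*exp(-qT) - K*exp(-rT)
C = 0.1533 + 1.12000000 - 1.09105329 = 0.1822

Answer: Call price = 0.1822


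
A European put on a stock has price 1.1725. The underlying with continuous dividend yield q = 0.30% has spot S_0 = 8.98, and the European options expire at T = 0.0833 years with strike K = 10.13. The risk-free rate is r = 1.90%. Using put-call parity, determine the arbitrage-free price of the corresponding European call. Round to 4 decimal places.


Answer: Call price = 0.0363

Derivation:
Put-call parity: C - P = S_0 * exp(-qT) - K * exp(-rT).
S_0 * exp(-qT) = 8.9800 * 0.99975013 = 8.97775618
K * exp(-rT) = 10.1300 * 0.99841855 = 10.11397993
C = P + S*exp(-qT) - K*exp(-rT)
C = 1.1725 + 8.97775618 - 10.11397993 = 0.0363


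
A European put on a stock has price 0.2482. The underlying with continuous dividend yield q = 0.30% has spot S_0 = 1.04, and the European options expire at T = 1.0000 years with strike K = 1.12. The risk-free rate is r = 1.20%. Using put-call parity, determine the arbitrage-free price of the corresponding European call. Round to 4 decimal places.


Put-call parity: C - P = S_0 * exp(-qT) - K * exp(-rT).
S_0 * exp(-qT) = 1.0400 * 0.99700450 = 1.03688468
K * exp(-rT) = 1.1200 * 0.98807171 = 1.10664032
C = P + S*exp(-qT) - K*exp(-rT)
C = 0.2482 + 1.03688468 - 1.10664032 = 0.1784

Answer: Call price = 0.1784


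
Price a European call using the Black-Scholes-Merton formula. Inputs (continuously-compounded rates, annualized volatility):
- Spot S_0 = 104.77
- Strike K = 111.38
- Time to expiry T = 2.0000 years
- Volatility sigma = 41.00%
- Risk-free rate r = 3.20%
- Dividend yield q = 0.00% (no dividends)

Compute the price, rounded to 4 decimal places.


d1 = (ln(S/K) + (r - q + 0.5*sigma^2) * T) / (sigma * sqrt(T)) = 0.29477677
d2 = d1 - sigma * sqrt(T) = -0.28505079
exp(-rT) = 0.93800500; exp(-qT) = 1.00000000
C = S_0 * exp(-qT) * N(d1) - K * exp(-rT) * N(d2)
N(d1) = 0.61591779; N(d2) = 0.38780261
C = 104.7700 * 1.00000000 * 0.61591779 - 111.3800 * 0.93800500 * 0.38780261 = 24.0140

Answer: Price = 24.0140


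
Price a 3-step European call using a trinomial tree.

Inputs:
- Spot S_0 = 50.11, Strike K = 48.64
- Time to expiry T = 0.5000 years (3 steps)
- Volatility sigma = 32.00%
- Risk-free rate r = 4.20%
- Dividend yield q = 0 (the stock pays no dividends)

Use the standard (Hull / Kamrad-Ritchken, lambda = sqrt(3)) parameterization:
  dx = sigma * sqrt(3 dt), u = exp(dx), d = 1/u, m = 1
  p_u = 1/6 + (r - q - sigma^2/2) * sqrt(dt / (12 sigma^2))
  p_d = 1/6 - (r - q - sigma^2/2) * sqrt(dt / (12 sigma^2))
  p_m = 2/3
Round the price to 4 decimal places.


dt = T/N = 0.166667; dx = sigma*sqrt(3*dt) = 0.226274
u = exp(dx) = 1.253919; d = 1/u = 0.797499
p_u = 0.163278, p_m = 0.666667, p_d = 0.170055
Discount per step: exp(-r*dt) = 0.993024
Stock lattice S(k, j) with j the centered position index:
  k=0: S(0,+0) = 50.1100
  k=1: S(1,-1) = 39.9627; S(1,+0) = 50.1100; S(1,+1) = 62.8339
  k=2: S(2,-2) = 31.8702; S(2,-1) = 39.9627; S(2,+0) = 50.1100; S(2,+1) = 62.8339; S(2,+2) = 78.7886
  k=3: S(3,-3) = 25.4165; S(3,-2) = 31.8702; S(3,-1) = 39.9627; S(3,+0) = 50.1100; S(3,+1) = 62.8339; S(3,+2) = 78.7886; S(3,+3) = 98.7946
Terminal payoffs V(N, j) = max(S_T - K, 0):
  V(3,-3) = 0.000000; V(3,-2) = 0.000000; V(3,-1) = 0.000000; V(3,+0) = 1.470000; V(3,+1) = 14.193901; V(3,+2) = 30.148648; V(3,+3) = 50.154615
Backward induction: V(k, j) = exp(-r*dt) * [p_u * V(k+1, j+1) + p_m * V(k+1, j) + p_d * V(k+1, j-1)]
  V(2,-2) = exp(-r*dt) * [p_u*0.000000 + p_m*0.000000 + p_d*0.000000] = 0.000000
  V(2,-1) = exp(-r*dt) * [p_u*1.470000 + p_m*0.000000 + p_d*0.000000] = 0.238345
  V(2,+0) = exp(-r*dt) * [p_u*14.193901 + p_m*1.470000 + p_d*0.000000] = 3.274556
  V(2,+1) = exp(-r*dt) * [p_u*30.148648 + p_m*14.193901 + p_d*1.470000] = 14.533117
  V(2,+2) = exp(-r*dt) * [p_u*50.154615 + p_m*30.148648 + p_d*14.193901] = 30.487845
  V(1,-1) = exp(-r*dt) * [p_u*3.274556 + p_m*0.238345 + p_d*0.000000] = 0.688723
  V(1,+0) = exp(-r*dt) * [p_u*14.533117 + p_m*3.274556 + p_d*0.238345] = 4.564451
  V(1,+1) = exp(-r*dt) * [p_u*30.487845 + p_m*14.533117 + p_d*3.274556] = 15.117414
  V(0,+0) = exp(-r*dt) * [p_u*15.117414 + p_m*4.564451 + p_d*0.688723] = 5.589174

Answer: Price = V(0,0) = 5.5892


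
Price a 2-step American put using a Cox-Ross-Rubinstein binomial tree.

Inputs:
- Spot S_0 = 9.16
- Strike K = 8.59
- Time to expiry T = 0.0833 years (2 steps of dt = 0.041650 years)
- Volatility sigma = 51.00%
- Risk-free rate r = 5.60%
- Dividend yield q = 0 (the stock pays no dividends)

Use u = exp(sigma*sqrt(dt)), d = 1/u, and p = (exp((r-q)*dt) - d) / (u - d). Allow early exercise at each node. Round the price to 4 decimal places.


Answer: Price = V(0,0) = 0.3037

Derivation:
dt = T/N = 0.041650
u = exp(sigma*sqrt(dt)) = 1.109692; d = 1/u = 0.901151
p = (exp((r-q)*dt) - d) / (u - d) = 0.485200
Discount per step: exp(-r*dt) = 0.997670
Stock lattice S(k, i) with i counting down-moves:
  k=0: S(0,0) = 9.1600
  k=1: S(1,0) = 10.1648; S(1,1) = 8.2545
  k=2: S(2,0) = 11.2798; S(2,1) = 9.1600; S(2,2) = 7.4386
Terminal payoffs V(N, i) = max(K - S_T, 0):
  V(2,0) = 0.000000; V(2,1) = 0.000000; V(2,2) = 1.151411
Backward induction: V(k, i) = exp(-r*dt) * [p * V(k+1, i) + (1-p) * V(k+1, i+1)]; then take max(V_cont, immediate exercise) for American.
  V(1,0) = exp(-r*dt) * [p*0.000000 + (1-p)*0.000000] = 0.000000; exercise = 0.000000; V(1,0) = max -> 0.000000
  V(1,1) = exp(-r*dt) * [p*0.000000 + (1-p)*1.151411] = 0.591365; exercise = 0.335457; V(1,1) = max -> 0.591365
  V(0,0) = exp(-r*dt) * [p*0.000000 + (1-p)*0.591365] = 0.303725; exercise = 0.000000; V(0,0) = max -> 0.303725


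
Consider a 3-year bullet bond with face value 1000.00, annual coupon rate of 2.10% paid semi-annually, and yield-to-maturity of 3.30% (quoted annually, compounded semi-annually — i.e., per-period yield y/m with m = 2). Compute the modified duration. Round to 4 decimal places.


Coupon per period c = face * coupon_rate / m = 10.500000
Periods per year m = 2; per-period yield y/m = 0.016500
Number of cashflows N = 6
Cashflows (t years, CF_t, discount factor 1/(1+y/m)^(m*t), PV):
  t = 0.5000: CF_t = 10.500000, DF = 0.983768, PV = 10.329562
  t = 1.0000: CF_t = 10.500000, DF = 0.967799, PV = 10.161891
  t = 1.5000: CF_t = 10.500000, DF = 0.952090, PV = 9.996941
  t = 2.0000: CF_t = 10.500000, DF = 0.936635, PV = 9.834669
  t = 2.5000: CF_t = 10.500000, DF = 0.921432, PV = 9.675031
  t = 3.0000: CF_t = 1010.500000, DF = 0.906475, PV = 915.992716
Price P = sum_t PV_t = 965.990811
First compute Macaulay numerator sum_t t * PV_t:
  t * PV_t at t = 0.5000: 5.164781
  t * PV_t at t = 1.0000: 10.161891
  t * PV_t at t = 1.5000: 14.995412
  t * PV_t at t = 2.0000: 19.669339
  t * PV_t at t = 2.5000: 24.187579
  t * PV_t at t = 3.0000: 2747.978147
Macaulay duration D = 2822.157149 / 965.990811 = 2.921516
Modified duration = D / (1 + y/m) = 2.921516 / (1 + 0.016500) = 2.874093

Answer: Modified duration = 2.8741


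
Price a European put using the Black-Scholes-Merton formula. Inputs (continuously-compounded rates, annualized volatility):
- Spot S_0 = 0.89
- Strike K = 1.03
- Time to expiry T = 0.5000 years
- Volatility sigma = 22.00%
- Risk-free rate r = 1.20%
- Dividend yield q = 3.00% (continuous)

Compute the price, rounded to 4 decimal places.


Answer: Price = 0.1594

Derivation:
d1 = (ln(S/K) + (r - q + 0.5*sigma^2) * T) / (sigma * sqrt(T)) = -0.91919137
d2 = d1 - sigma * sqrt(T) = -1.07475486
exp(-rT) = 0.99401796; exp(-qT) = 0.98511194
P = K * exp(-rT) * N(-d2) - S_0 * exp(-qT) * N(-d1)
N(-d1) = 0.82100226; N(-d2) = 0.85875775
P = 1.0300 * 0.99401796 * 0.85875775 - 0.8900 * 0.98511194 * 0.82100226 = 0.1594


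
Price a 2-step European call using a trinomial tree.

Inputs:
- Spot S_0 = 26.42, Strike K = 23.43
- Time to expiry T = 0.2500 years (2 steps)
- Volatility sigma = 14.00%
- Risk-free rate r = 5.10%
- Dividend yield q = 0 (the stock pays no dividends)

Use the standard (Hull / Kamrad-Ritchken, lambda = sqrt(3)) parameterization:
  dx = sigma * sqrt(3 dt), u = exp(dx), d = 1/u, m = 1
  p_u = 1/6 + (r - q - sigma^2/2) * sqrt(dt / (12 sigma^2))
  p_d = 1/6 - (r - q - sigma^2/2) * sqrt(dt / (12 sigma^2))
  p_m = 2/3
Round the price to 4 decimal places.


dt = T/N = 0.125000; dx = sigma*sqrt(3*dt) = 0.085732
u = exp(dx) = 1.089514; d = 1/u = 0.917840
p_u = 0.196702, p_m = 0.666667, p_d = 0.136631
Discount per step: exp(-r*dt) = 0.993645
Stock lattice S(k, j) with j the centered position index:
  k=0: S(0,+0) = 26.4200
  k=1: S(1,-1) = 24.2493; S(1,+0) = 26.4200; S(1,+1) = 28.7850
  k=2: S(2,-2) = 22.2570; S(2,-1) = 24.2493; S(2,+0) = 26.4200; S(2,+1) = 28.7850; S(2,+2) = 31.3616
Terminal payoffs V(N, j) = max(S_T - K, 0):
  V(2,-2) = 0.000000; V(2,-1) = 0.819334; V(2,+0) = 2.990000; V(2,+1) = 5.354972; V(2,+2) = 7.931643
Backward induction: V(k, j) = exp(-r*dt) * [p_u * V(k+1, j+1) + p_m * V(k+1, j) + p_d * V(k+1, j-1)]
  V(1,-1) = exp(-r*dt) * [p_u*2.990000 + p_m*0.819334 + p_d*0.000000] = 1.127153
  V(1,+0) = exp(-r*dt) * [p_u*5.354972 + p_m*2.990000 + p_d*0.819334] = 3.138542
  V(1,+1) = exp(-r*dt) * [p_u*7.931643 + p_m*5.354972 + p_d*2.990000] = 5.503483
  V(0,+0) = exp(-r*dt) * [p_u*5.503483 + p_m*3.138542 + p_d*1.127153] = 3.307758

Answer: Price = V(0,0) = 3.3078


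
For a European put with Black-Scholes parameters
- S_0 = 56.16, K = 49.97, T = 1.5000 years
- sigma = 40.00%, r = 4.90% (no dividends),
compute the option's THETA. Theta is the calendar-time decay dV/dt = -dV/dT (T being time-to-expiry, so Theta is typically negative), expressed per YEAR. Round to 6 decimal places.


Answer: Theta = -1.985991

Derivation:
d1 = 0.6333603463; d2 = 0.1434623978
phi(d1) = 0.3264393200; exp(-qT) = 1.0000000000; exp(-rT) = 0.9291361458
Theta = -S*exp(-qT)*phi(d1)*sigma/(2*sqrt(T)) + r*K*exp(-rT)*N(-d2) - q*S*exp(-qT)*N(-d1)
N(-d1) = 0.2632491769; N(-d2) = 0.4429625031; sqrt(T) = 1.2247448714
Term 1 = -56.1600 * 1.0000000000 * 0.3264393200 * 0.4000 / (2 * 1.2247448714) = -2.9937389638
Term 2 = 0.0490 * 49.9700 * 0.9291361458 * 0.4429625031 = 1.0077475470
Term 3 = 0 (no dividend yield, q = 0)
Theta = -2.9937389638 + (1.0077475470) + (0.0000000000) = -1.985991


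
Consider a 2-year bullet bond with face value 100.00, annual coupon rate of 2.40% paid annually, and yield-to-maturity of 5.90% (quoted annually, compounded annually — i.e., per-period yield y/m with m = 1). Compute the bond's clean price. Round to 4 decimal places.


Coupon per period c = face * coupon_rate / m = 2.400000
Periods per year m = 1; per-period yield y/m = 0.059000
Number of cashflows N = 2
Cashflows (t years, CF_t, discount factor 1/(1+y/m)^(m*t), PV):
  t = 1.0000: CF_t = 2.400000, DF = 0.944287, PV = 2.266289
  t = 2.0000: CF_t = 102.400000, DF = 0.891678, PV = 91.307833
Price P = sum_t PV_t = 93.574122

Answer: Price = 93.5741


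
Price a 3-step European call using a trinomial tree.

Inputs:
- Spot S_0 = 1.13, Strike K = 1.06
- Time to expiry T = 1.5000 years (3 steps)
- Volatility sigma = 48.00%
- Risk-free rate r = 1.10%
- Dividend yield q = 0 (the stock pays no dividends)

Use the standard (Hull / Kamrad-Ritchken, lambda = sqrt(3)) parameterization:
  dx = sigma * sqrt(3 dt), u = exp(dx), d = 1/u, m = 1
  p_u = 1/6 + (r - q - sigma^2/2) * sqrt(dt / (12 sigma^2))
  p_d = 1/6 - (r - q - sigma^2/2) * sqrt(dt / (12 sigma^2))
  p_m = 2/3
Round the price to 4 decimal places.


Answer: Price = V(0,0) = 0.2795

Derivation:
dt = T/N = 0.500000; dx = sigma*sqrt(3*dt) = 0.587878
u = exp(dx) = 1.800164; d = 1/u = 0.555505
p_u = 0.122355, p_m = 0.666667, p_d = 0.210979
Discount per step: exp(-r*dt) = 0.994515
Stock lattice S(k, j) with j the centered position index:
  k=0: S(0,+0) = 1.1300
  k=1: S(1,-1) = 0.6277; S(1,+0) = 1.1300; S(1,+1) = 2.0342
  k=2: S(2,-2) = 0.3487; S(2,-1) = 0.6277; S(2,+0) = 1.1300; S(2,+1) = 2.0342; S(2,+2) = 3.6619
  k=3: S(3,-3) = 0.1937; S(3,-2) = 0.3487; S(3,-1) = 0.6277; S(3,+0) = 1.1300; S(3,+1) = 2.0342; S(3,+2) = 3.6619; S(3,+3) = 6.5920
Terminal payoffs V(N, j) = max(S_T - K, 0):
  V(3,-3) = 0.000000; V(3,-2) = 0.000000; V(3,-1) = 0.000000; V(3,+0) = 0.070000; V(3,+1) = 0.974185; V(3,+2) = 2.601865; V(3,+3) = 5.531957
Backward induction: V(k, j) = exp(-r*dt) * [p_u * V(k+1, j+1) + p_m * V(k+1, j) + p_d * V(k+1, j-1)]
  V(2,-2) = exp(-r*dt) * [p_u*0.000000 + p_m*0.000000 + p_d*0.000000] = 0.000000
  V(2,-1) = exp(-r*dt) * [p_u*0.070000 + p_m*0.000000 + p_d*0.000000] = 0.008518
  V(2,+0) = exp(-r*dt) * [p_u*0.974185 + p_m*0.070000 + p_d*0.000000] = 0.164953
  V(2,+1) = exp(-r*dt) * [p_u*2.601865 + p_m*0.974185 + p_d*0.070000] = 0.977186
  V(2,+2) = exp(-r*dt) * [p_u*5.531957 + p_m*2.601865 + p_d*0.974185] = 2.602616
  V(1,-1) = exp(-r*dt) * [p_u*0.164953 + p_m*0.008518 + p_d*0.000000] = 0.025720
  V(1,+0) = exp(-r*dt) * [p_u*0.977186 + p_m*0.164953 + p_d*0.008518] = 0.230060
  V(1,+1) = exp(-r*dt) * [p_u*2.602616 + p_m*0.977186 + p_d*0.164953] = 0.999191
  V(0,+0) = exp(-r*dt) * [p_u*0.999191 + p_m*0.230060 + p_d*0.025720] = 0.279514


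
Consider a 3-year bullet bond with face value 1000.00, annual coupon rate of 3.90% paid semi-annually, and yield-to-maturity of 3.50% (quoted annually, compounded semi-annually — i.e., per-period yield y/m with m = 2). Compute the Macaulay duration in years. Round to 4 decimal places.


Coupon per period c = face * coupon_rate / m = 19.500000
Periods per year m = 2; per-period yield y/m = 0.017500
Number of cashflows N = 6
Cashflows (t years, CF_t, discount factor 1/(1+y/m)^(m*t), PV):
  t = 0.5000: CF_t = 19.500000, DF = 0.982801, PV = 19.164619
  t = 1.0000: CF_t = 19.500000, DF = 0.965898, PV = 18.835007
  t = 1.5000: CF_t = 19.500000, DF = 0.949285, PV = 18.511063
  t = 2.0000: CF_t = 19.500000, DF = 0.932959, PV = 18.192691
  t = 2.5000: CF_t = 19.500000, DF = 0.916913, PV = 17.879794
  t = 3.0000: CF_t = 1019.500000, DF = 0.901143, PV = 918.714821
Price P = sum_t PV_t = 1011.297995
Macaulay numerator sum_t t * PV_t:
  t * PV_t at t = 0.5000: 9.582310
  t * PV_t at t = 1.0000: 18.835007
  t * PV_t at t = 1.5000: 27.766594
  t * PV_t at t = 2.0000: 36.385382
  t * PV_t at t = 2.5000: 44.699486
  t * PV_t at t = 3.0000: 2756.144464
Macaulay duration D = (sum_t t * PV_t) / P = 2893.413242 / 1011.297995 = 2.861089

Answer: Macaulay duration = 2.8611 years


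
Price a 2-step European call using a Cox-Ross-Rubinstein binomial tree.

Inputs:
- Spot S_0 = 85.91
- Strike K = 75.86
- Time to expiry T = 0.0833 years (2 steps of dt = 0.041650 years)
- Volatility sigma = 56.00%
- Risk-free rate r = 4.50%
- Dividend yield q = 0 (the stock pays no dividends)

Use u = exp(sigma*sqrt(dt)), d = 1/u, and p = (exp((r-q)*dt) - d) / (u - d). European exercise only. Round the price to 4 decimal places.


dt = T/N = 0.041650
u = exp(sigma*sqrt(dt)) = 1.121073; d = 1/u = 0.892002
p = (exp((r-q)*dt) - d) / (u - d) = 0.479649
Discount per step: exp(-r*dt) = 0.998128
Stock lattice S(k, i) with i counting down-moves:
  k=0: S(0,0) = 85.9100
  k=1: S(1,0) = 96.3114; S(1,1) = 76.6319
  k=2: S(2,0) = 107.9722; S(2,1) = 85.9100; S(2,2) = 68.3558
Terminal payoffs V(N, i) = max(S_T - K, 0):
  V(2,0) = 32.112175; V(2,1) = 10.050000; V(2,2) = 0.000000
Backward induction: V(k, i) = exp(-r*dt) * [p * V(k+1, i) + (1-p) * V(k+1, i+1)].
  V(1,0) = exp(-r*dt) * [p*32.112175 + (1-p)*10.050000] = 20.593467
  V(1,1) = exp(-r*dt) * [p*10.050000 + (1-p)*0.000000] = 4.811446
  V(0,0) = exp(-r*dt) * [p*20.593467 + (1-p)*4.811446] = 12.358093

Answer: Price = V(0,0) = 12.3581


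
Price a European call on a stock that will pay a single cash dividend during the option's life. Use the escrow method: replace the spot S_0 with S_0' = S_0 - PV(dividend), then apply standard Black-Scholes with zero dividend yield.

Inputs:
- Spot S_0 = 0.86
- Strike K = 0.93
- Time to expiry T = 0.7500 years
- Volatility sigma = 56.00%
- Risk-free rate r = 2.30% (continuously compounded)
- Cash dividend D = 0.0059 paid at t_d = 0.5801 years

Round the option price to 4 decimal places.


PV(D) = D * exp(-r * t_d) = 0.0059 * 0.98674631 = 0.00582180
S_0' = S_0 - PV(D) = 0.8600 - 0.00582180 = 0.85417820
d1 = (ln(S_0'/K) + (r + sigma^2/2)*T) / (sigma*sqrt(T)) = 0.10269669
d2 = d1 - sigma*sqrt(T) = -0.38227754
exp(-rT) = 0.98289793
N(d1) = 0.54089815; N(d2) = 0.35112776
C = S_0' * N(d1) - K * exp(-rT) * N(d2) = 0.85417820 * 0.54089815 - 0.9300 * 0.98289793 * 0.35112776 = 0.1411

Answer: Price = 0.1411
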